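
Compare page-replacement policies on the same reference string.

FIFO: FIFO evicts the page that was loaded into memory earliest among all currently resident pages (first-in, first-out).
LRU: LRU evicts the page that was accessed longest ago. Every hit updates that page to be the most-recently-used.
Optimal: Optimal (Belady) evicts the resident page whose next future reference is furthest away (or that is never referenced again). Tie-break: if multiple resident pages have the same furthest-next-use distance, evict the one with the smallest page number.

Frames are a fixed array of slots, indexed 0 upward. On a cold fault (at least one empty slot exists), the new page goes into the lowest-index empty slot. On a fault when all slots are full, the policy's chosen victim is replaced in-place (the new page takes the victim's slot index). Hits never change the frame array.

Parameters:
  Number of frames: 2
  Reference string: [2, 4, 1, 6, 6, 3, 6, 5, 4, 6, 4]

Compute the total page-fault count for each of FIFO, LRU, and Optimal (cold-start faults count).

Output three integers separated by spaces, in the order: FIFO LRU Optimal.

Answer: 8 8 7

Derivation:
--- FIFO ---
  step 0: ref 2 -> FAULT, frames=[2,-] (faults so far: 1)
  step 1: ref 4 -> FAULT, frames=[2,4] (faults so far: 2)
  step 2: ref 1 -> FAULT, evict 2, frames=[1,4] (faults so far: 3)
  step 3: ref 6 -> FAULT, evict 4, frames=[1,6] (faults so far: 4)
  step 4: ref 6 -> HIT, frames=[1,6] (faults so far: 4)
  step 5: ref 3 -> FAULT, evict 1, frames=[3,6] (faults so far: 5)
  step 6: ref 6 -> HIT, frames=[3,6] (faults so far: 5)
  step 7: ref 5 -> FAULT, evict 6, frames=[3,5] (faults so far: 6)
  step 8: ref 4 -> FAULT, evict 3, frames=[4,5] (faults so far: 7)
  step 9: ref 6 -> FAULT, evict 5, frames=[4,6] (faults so far: 8)
  step 10: ref 4 -> HIT, frames=[4,6] (faults so far: 8)
  FIFO total faults: 8
--- LRU ---
  step 0: ref 2 -> FAULT, frames=[2,-] (faults so far: 1)
  step 1: ref 4 -> FAULT, frames=[2,4] (faults so far: 2)
  step 2: ref 1 -> FAULT, evict 2, frames=[1,4] (faults so far: 3)
  step 3: ref 6 -> FAULT, evict 4, frames=[1,6] (faults so far: 4)
  step 4: ref 6 -> HIT, frames=[1,6] (faults so far: 4)
  step 5: ref 3 -> FAULT, evict 1, frames=[3,6] (faults so far: 5)
  step 6: ref 6 -> HIT, frames=[3,6] (faults so far: 5)
  step 7: ref 5 -> FAULT, evict 3, frames=[5,6] (faults so far: 6)
  step 8: ref 4 -> FAULT, evict 6, frames=[5,4] (faults so far: 7)
  step 9: ref 6 -> FAULT, evict 5, frames=[6,4] (faults so far: 8)
  step 10: ref 4 -> HIT, frames=[6,4] (faults so far: 8)
  LRU total faults: 8
--- Optimal ---
  step 0: ref 2 -> FAULT, frames=[2,-] (faults so far: 1)
  step 1: ref 4 -> FAULT, frames=[2,4] (faults so far: 2)
  step 2: ref 1 -> FAULT, evict 2, frames=[1,4] (faults so far: 3)
  step 3: ref 6 -> FAULT, evict 1, frames=[6,4] (faults so far: 4)
  step 4: ref 6 -> HIT, frames=[6,4] (faults so far: 4)
  step 5: ref 3 -> FAULT, evict 4, frames=[6,3] (faults so far: 5)
  step 6: ref 6 -> HIT, frames=[6,3] (faults so far: 5)
  step 7: ref 5 -> FAULT, evict 3, frames=[6,5] (faults so far: 6)
  step 8: ref 4 -> FAULT, evict 5, frames=[6,4] (faults so far: 7)
  step 9: ref 6 -> HIT, frames=[6,4] (faults so far: 7)
  step 10: ref 4 -> HIT, frames=[6,4] (faults so far: 7)
  Optimal total faults: 7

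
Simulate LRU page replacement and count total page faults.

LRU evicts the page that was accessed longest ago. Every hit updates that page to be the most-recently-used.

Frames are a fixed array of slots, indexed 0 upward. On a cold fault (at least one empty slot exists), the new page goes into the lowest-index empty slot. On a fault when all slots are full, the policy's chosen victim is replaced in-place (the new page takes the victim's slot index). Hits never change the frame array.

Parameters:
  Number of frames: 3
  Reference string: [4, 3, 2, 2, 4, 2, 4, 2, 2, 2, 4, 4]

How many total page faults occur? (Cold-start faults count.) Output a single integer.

Answer: 3

Derivation:
Step 0: ref 4 → FAULT, frames=[4,-,-]
Step 1: ref 3 → FAULT, frames=[4,3,-]
Step 2: ref 2 → FAULT, frames=[4,3,2]
Step 3: ref 2 → HIT, frames=[4,3,2]
Step 4: ref 4 → HIT, frames=[4,3,2]
Step 5: ref 2 → HIT, frames=[4,3,2]
Step 6: ref 4 → HIT, frames=[4,3,2]
Step 7: ref 2 → HIT, frames=[4,3,2]
Step 8: ref 2 → HIT, frames=[4,3,2]
Step 9: ref 2 → HIT, frames=[4,3,2]
Step 10: ref 4 → HIT, frames=[4,3,2]
Step 11: ref 4 → HIT, frames=[4,3,2]
Total faults: 3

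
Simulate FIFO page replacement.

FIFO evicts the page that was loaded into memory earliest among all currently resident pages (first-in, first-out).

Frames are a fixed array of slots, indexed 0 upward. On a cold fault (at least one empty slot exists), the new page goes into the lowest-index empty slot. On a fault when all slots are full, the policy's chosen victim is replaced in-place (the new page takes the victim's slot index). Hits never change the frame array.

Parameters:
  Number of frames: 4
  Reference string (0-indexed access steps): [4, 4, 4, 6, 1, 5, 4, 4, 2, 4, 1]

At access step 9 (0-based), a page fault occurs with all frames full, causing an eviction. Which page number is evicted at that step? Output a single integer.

Answer: 6

Derivation:
Step 0: ref 4 -> FAULT, frames=[4,-,-,-]
Step 1: ref 4 -> HIT, frames=[4,-,-,-]
Step 2: ref 4 -> HIT, frames=[4,-,-,-]
Step 3: ref 6 -> FAULT, frames=[4,6,-,-]
Step 4: ref 1 -> FAULT, frames=[4,6,1,-]
Step 5: ref 5 -> FAULT, frames=[4,6,1,5]
Step 6: ref 4 -> HIT, frames=[4,6,1,5]
Step 7: ref 4 -> HIT, frames=[4,6,1,5]
Step 8: ref 2 -> FAULT, evict 4, frames=[2,6,1,5]
Step 9: ref 4 -> FAULT, evict 6, frames=[2,4,1,5]
At step 9: evicted page 6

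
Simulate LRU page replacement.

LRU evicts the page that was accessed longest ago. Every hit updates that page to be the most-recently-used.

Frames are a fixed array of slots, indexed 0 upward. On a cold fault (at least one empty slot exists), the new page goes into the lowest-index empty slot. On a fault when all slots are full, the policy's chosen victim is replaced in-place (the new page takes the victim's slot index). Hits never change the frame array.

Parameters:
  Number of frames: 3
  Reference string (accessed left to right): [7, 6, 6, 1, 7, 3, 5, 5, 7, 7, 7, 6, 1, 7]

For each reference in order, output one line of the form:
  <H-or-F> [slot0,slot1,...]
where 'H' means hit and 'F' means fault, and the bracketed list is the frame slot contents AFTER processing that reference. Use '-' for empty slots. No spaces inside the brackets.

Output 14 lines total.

F [7,-,-]
F [7,6,-]
H [7,6,-]
F [7,6,1]
H [7,6,1]
F [7,3,1]
F [7,3,5]
H [7,3,5]
H [7,3,5]
H [7,3,5]
H [7,3,5]
F [7,6,5]
F [7,6,1]
H [7,6,1]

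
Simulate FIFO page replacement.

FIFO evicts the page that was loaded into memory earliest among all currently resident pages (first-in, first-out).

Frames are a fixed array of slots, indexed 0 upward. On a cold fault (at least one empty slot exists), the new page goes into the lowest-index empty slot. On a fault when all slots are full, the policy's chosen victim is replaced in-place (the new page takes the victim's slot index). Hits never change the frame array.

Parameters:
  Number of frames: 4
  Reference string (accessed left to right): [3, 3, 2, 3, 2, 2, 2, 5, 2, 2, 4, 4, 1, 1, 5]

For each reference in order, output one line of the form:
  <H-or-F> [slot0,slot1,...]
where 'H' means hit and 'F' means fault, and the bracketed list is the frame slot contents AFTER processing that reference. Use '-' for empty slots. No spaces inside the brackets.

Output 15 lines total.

F [3,-,-,-]
H [3,-,-,-]
F [3,2,-,-]
H [3,2,-,-]
H [3,2,-,-]
H [3,2,-,-]
H [3,2,-,-]
F [3,2,5,-]
H [3,2,5,-]
H [3,2,5,-]
F [3,2,5,4]
H [3,2,5,4]
F [1,2,5,4]
H [1,2,5,4]
H [1,2,5,4]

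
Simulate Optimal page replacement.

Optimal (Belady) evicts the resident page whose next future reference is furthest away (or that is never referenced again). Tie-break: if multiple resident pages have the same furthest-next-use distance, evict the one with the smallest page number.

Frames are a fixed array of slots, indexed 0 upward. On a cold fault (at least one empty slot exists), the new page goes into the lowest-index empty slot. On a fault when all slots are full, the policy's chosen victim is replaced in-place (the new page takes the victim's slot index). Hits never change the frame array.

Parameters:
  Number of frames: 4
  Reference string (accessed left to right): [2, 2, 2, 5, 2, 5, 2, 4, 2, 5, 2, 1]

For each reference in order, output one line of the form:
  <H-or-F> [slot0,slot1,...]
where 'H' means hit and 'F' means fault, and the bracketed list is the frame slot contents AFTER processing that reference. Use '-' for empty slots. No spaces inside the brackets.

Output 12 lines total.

F [2,-,-,-]
H [2,-,-,-]
H [2,-,-,-]
F [2,5,-,-]
H [2,5,-,-]
H [2,5,-,-]
H [2,5,-,-]
F [2,5,4,-]
H [2,5,4,-]
H [2,5,4,-]
H [2,5,4,-]
F [2,5,4,1]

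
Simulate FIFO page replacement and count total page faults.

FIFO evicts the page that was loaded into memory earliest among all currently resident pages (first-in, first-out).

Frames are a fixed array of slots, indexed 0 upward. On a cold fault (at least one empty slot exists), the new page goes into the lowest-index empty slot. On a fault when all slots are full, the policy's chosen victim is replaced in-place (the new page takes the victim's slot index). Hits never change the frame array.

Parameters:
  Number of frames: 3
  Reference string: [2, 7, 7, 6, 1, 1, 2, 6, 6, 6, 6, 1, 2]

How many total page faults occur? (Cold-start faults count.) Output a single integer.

Step 0: ref 2 → FAULT, frames=[2,-,-]
Step 1: ref 7 → FAULT, frames=[2,7,-]
Step 2: ref 7 → HIT, frames=[2,7,-]
Step 3: ref 6 → FAULT, frames=[2,7,6]
Step 4: ref 1 → FAULT (evict 2), frames=[1,7,6]
Step 5: ref 1 → HIT, frames=[1,7,6]
Step 6: ref 2 → FAULT (evict 7), frames=[1,2,6]
Step 7: ref 6 → HIT, frames=[1,2,6]
Step 8: ref 6 → HIT, frames=[1,2,6]
Step 9: ref 6 → HIT, frames=[1,2,6]
Step 10: ref 6 → HIT, frames=[1,2,6]
Step 11: ref 1 → HIT, frames=[1,2,6]
Step 12: ref 2 → HIT, frames=[1,2,6]
Total faults: 5

Answer: 5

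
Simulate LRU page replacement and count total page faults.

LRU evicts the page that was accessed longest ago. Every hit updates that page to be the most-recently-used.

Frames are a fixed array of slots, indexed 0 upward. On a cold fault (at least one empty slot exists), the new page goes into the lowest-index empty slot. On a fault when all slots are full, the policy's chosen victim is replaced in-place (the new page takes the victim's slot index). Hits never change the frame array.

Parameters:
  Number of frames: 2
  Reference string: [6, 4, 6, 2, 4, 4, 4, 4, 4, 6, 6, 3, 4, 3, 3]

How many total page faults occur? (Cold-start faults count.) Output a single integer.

Answer: 7

Derivation:
Step 0: ref 6 → FAULT, frames=[6,-]
Step 1: ref 4 → FAULT, frames=[6,4]
Step 2: ref 6 → HIT, frames=[6,4]
Step 3: ref 2 → FAULT (evict 4), frames=[6,2]
Step 4: ref 4 → FAULT (evict 6), frames=[4,2]
Step 5: ref 4 → HIT, frames=[4,2]
Step 6: ref 4 → HIT, frames=[4,2]
Step 7: ref 4 → HIT, frames=[4,2]
Step 8: ref 4 → HIT, frames=[4,2]
Step 9: ref 6 → FAULT (evict 2), frames=[4,6]
Step 10: ref 6 → HIT, frames=[4,6]
Step 11: ref 3 → FAULT (evict 4), frames=[3,6]
Step 12: ref 4 → FAULT (evict 6), frames=[3,4]
Step 13: ref 3 → HIT, frames=[3,4]
Step 14: ref 3 → HIT, frames=[3,4]
Total faults: 7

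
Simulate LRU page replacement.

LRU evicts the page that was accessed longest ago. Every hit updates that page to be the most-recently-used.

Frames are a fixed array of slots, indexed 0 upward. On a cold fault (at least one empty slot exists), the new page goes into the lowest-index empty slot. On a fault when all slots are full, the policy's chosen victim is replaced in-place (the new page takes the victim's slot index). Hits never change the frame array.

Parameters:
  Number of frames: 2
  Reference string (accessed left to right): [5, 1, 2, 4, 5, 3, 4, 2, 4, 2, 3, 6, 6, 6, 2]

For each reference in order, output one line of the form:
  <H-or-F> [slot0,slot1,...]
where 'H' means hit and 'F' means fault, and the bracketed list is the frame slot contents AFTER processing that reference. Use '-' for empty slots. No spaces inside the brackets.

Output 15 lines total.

F [5,-]
F [5,1]
F [2,1]
F [2,4]
F [5,4]
F [5,3]
F [4,3]
F [4,2]
H [4,2]
H [4,2]
F [3,2]
F [3,6]
H [3,6]
H [3,6]
F [2,6]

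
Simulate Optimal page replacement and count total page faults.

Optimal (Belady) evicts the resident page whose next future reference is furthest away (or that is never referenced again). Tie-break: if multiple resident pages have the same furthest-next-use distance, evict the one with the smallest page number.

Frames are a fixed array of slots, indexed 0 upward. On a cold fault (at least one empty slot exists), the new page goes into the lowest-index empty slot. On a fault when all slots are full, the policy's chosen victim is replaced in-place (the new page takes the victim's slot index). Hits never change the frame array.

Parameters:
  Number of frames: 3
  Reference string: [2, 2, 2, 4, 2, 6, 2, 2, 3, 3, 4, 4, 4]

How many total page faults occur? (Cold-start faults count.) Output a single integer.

Step 0: ref 2 → FAULT, frames=[2,-,-]
Step 1: ref 2 → HIT, frames=[2,-,-]
Step 2: ref 2 → HIT, frames=[2,-,-]
Step 3: ref 4 → FAULT, frames=[2,4,-]
Step 4: ref 2 → HIT, frames=[2,4,-]
Step 5: ref 6 → FAULT, frames=[2,4,6]
Step 6: ref 2 → HIT, frames=[2,4,6]
Step 7: ref 2 → HIT, frames=[2,4,6]
Step 8: ref 3 → FAULT (evict 2), frames=[3,4,6]
Step 9: ref 3 → HIT, frames=[3,4,6]
Step 10: ref 4 → HIT, frames=[3,4,6]
Step 11: ref 4 → HIT, frames=[3,4,6]
Step 12: ref 4 → HIT, frames=[3,4,6]
Total faults: 4

Answer: 4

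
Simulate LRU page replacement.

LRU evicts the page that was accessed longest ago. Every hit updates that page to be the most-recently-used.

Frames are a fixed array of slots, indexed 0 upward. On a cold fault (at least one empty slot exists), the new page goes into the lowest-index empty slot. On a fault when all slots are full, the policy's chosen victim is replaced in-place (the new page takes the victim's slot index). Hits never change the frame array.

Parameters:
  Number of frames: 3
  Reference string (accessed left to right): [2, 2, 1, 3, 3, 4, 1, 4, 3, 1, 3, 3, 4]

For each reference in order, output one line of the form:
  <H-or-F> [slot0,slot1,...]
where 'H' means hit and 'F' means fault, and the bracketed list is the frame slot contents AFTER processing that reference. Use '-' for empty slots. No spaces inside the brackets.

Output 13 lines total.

F [2,-,-]
H [2,-,-]
F [2,1,-]
F [2,1,3]
H [2,1,3]
F [4,1,3]
H [4,1,3]
H [4,1,3]
H [4,1,3]
H [4,1,3]
H [4,1,3]
H [4,1,3]
H [4,1,3]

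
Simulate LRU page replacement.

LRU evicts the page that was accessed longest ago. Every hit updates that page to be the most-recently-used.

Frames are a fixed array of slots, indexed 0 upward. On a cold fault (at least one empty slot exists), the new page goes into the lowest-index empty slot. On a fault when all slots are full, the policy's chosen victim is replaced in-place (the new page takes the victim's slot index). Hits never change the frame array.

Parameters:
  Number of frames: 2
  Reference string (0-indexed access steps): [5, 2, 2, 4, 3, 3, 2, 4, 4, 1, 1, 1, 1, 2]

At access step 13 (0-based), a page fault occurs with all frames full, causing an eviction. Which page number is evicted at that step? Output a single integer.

Answer: 4

Derivation:
Step 0: ref 5 -> FAULT, frames=[5,-]
Step 1: ref 2 -> FAULT, frames=[5,2]
Step 2: ref 2 -> HIT, frames=[5,2]
Step 3: ref 4 -> FAULT, evict 5, frames=[4,2]
Step 4: ref 3 -> FAULT, evict 2, frames=[4,3]
Step 5: ref 3 -> HIT, frames=[4,3]
Step 6: ref 2 -> FAULT, evict 4, frames=[2,3]
Step 7: ref 4 -> FAULT, evict 3, frames=[2,4]
Step 8: ref 4 -> HIT, frames=[2,4]
Step 9: ref 1 -> FAULT, evict 2, frames=[1,4]
Step 10: ref 1 -> HIT, frames=[1,4]
Step 11: ref 1 -> HIT, frames=[1,4]
Step 12: ref 1 -> HIT, frames=[1,4]
Step 13: ref 2 -> FAULT, evict 4, frames=[1,2]
At step 13: evicted page 4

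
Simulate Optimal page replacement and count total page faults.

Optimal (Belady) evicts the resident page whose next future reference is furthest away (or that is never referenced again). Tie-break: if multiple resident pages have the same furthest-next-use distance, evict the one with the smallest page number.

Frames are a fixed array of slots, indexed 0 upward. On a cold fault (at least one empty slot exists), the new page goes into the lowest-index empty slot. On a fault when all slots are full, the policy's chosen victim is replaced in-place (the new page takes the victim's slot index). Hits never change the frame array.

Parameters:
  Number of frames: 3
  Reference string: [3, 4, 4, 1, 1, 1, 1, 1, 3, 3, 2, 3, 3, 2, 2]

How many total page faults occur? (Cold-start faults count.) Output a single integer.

Answer: 4

Derivation:
Step 0: ref 3 → FAULT, frames=[3,-,-]
Step 1: ref 4 → FAULT, frames=[3,4,-]
Step 2: ref 4 → HIT, frames=[3,4,-]
Step 3: ref 1 → FAULT, frames=[3,4,1]
Step 4: ref 1 → HIT, frames=[3,4,1]
Step 5: ref 1 → HIT, frames=[3,4,1]
Step 6: ref 1 → HIT, frames=[3,4,1]
Step 7: ref 1 → HIT, frames=[3,4,1]
Step 8: ref 3 → HIT, frames=[3,4,1]
Step 9: ref 3 → HIT, frames=[3,4,1]
Step 10: ref 2 → FAULT (evict 1), frames=[3,4,2]
Step 11: ref 3 → HIT, frames=[3,4,2]
Step 12: ref 3 → HIT, frames=[3,4,2]
Step 13: ref 2 → HIT, frames=[3,4,2]
Step 14: ref 2 → HIT, frames=[3,4,2]
Total faults: 4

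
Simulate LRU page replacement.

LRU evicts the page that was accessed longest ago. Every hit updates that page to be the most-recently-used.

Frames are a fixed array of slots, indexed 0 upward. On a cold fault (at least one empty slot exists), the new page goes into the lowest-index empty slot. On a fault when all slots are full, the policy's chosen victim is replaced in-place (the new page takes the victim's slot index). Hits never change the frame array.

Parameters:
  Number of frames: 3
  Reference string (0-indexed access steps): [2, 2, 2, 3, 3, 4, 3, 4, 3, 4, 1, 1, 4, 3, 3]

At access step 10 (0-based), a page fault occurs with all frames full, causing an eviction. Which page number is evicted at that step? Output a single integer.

Step 0: ref 2 -> FAULT, frames=[2,-,-]
Step 1: ref 2 -> HIT, frames=[2,-,-]
Step 2: ref 2 -> HIT, frames=[2,-,-]
Step 3: ref 3 -> FAULT, frames=[2,3,-]
Step 4: ref 3 -> HIT, frames=[2,3,-]
Step 5: ref 4 -> FAULT, frames=[2,3,4]
Step 6: ref 3 -> HIT, frames=[2,3,4]
Step 7: ref 4 -> HIT, frames=[2,3,4]
Step 8: ref 3 -> HIT, frames=[2,3,4]
Step 9: ref 4 -> HIT, frames=[2,3,4]
Step 10: ref 1 -> FAULT, evict 2, frames=[1,3,4]
At step 10: evicted page 2

Answer: 2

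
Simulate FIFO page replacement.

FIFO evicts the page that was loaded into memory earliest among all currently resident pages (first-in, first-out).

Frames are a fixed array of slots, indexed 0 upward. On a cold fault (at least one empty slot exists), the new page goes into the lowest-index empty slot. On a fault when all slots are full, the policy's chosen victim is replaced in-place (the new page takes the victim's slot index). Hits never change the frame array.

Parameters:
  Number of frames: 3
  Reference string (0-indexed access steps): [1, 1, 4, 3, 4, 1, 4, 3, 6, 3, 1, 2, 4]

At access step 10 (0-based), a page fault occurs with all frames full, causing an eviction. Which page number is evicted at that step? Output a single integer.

Answer: 4

Derivation:
Step 0: ref 1 -> FAULT, frames=[1,-,-]
Step 1: ref 1 -> HIT, frames=[1,-,-]
Step 2: ref 4 -> FAULT, frames=[1,4,-]
Step 3: ref 3 -> FAULT, frames=[1,4,3]
Step 4: ref 4 -> HIT, frames=[1,4,3]
Step 5: ref 1 -> HIT, frames=[1,4,3]
Step 6: ref 4 -> HIT, frames=[1,4,3]
Step 7: ref 3 -> HIT, frames=[1,4,3]
Step 8: ref 6 -> FAULT, evict 1, frames=[6,4,3]
Step 9: ref 3 -> HIT, frames=[6,4,3]
Step 10: ref 1 -> FAULT, evict 4, frames=[6,1,3]
At step 10: evicted page 4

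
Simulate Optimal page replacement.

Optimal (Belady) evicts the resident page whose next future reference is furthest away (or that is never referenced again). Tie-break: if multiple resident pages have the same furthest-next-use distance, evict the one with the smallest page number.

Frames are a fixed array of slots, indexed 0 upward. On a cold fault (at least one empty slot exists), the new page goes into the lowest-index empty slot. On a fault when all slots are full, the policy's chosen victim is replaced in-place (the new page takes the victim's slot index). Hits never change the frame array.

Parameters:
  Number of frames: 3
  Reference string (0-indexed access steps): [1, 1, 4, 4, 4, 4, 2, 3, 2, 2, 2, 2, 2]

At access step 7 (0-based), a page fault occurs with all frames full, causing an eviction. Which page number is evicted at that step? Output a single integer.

Answer: 1

Derivation:
Step 0: ref 1 -> FAULT, frames=[1,-,-]
Step 1: ref 1 -> HIT, frames=[1,-,-]
Step 2: ref 4 -> FAULT, frames=[1,4,-]
Step 3: ref 4 -> HIT, frames=[1,4,-]
Step 4: ref 4 -> HIT, frames=[1,4,-]
Step 5: ref 4 -> HIT, frames=[1,4,-]
Step 6: ref 2 -> FAULT, frames=[1,4,2]
Step 7: ref 3 -> FAULT, evict 1, frames=[3,4,2]
At step 7: evicted page 1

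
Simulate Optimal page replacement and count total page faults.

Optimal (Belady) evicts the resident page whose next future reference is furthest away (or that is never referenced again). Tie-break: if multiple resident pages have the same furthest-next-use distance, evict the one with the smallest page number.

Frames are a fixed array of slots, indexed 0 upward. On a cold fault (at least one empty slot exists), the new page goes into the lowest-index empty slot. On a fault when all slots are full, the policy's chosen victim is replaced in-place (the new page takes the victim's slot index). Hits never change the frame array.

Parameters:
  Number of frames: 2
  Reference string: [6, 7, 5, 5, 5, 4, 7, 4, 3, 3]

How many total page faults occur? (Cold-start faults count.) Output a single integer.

Answer: 5

Derivation:
Step 0: ref 6 → FAULT, frames=[6,-]
Step 1: ref 7 → FAULT, frames=[6,7]
Step 2: ref 5 → FAULT (evict 6), frames=[5,7]
Step 3: ref 5 → HIT, frames=[5,7]
Step 4: ref 5 → HIT, frames=[5,7]
Step 5: ref 4 → FAULT (evict 5), frames=[4,7]
Step 6: ref 7 → HIT, frames=[4,7]
Step 7: ref 4 → HIT, frames=[4,7]
Step 8: ref 3 → FAULT (evict 4), frames=[3,7]
Step 9: ref 3 → HIT, frames=[3,7]
Total faults: 5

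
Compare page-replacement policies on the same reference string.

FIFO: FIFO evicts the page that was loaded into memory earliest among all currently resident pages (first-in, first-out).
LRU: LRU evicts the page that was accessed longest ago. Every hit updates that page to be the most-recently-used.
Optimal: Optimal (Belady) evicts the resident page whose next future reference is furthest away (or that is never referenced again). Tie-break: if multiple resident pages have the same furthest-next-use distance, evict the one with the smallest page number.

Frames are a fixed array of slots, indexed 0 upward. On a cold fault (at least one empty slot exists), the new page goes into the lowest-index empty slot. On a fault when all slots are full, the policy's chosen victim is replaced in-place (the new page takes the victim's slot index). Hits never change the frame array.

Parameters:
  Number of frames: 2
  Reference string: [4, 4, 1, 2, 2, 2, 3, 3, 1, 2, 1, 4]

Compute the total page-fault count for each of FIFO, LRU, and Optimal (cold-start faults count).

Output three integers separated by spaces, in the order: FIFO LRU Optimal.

--- FIFO ---
  step 0: ref 4 -> FAULT, frames=[4,-] (faults so far: 1)
  step 1: ref 4 -> HIT, frames=[4,-] (faults so far: 1)
  step 2: ref 1 -> FAULT, frames=[4,1] (faults so far: 2)
  step 3: ref 2 -> FAULT, evict 4, frames=[2,1] (faults so far: 3)
  step 4: ref 2 -> HIT, frames=[2,1] (faults so far: 3)
  step 5: ref 2 -> HIT, frames=[2,1] (faults so far: 3)
  step 6: ref 3 -> FAULT, evict 1, frames=[2,3] (faults so far: 4)
  step 7: ref 3 -> HIT, frames=[2,3] (faults so far: 4)
  step 8: ref 1 -> FAULT, evict 2, frames=[1,3] (faults so far: 5)
  step 9: ref 2 -> FAULT, evict 3, frames=[1,2] (faults so far: 6)
  step 10: ref 1 -> HIT, frames=[1,2] (faults so far: 6)
  step 11: ref 4 -> FAULT, evict 1, frames=[4,2] (faults so far: 7)
  FIFO total faults: 7
--- LRU ---
  step 0: ref 4 -> FAULT, frames=[4,-] (faults so far: 1)
  step 1: ref 4 -> HIT, frames=[4,-] (faults so far: 1)
  step 2: ref 1 -> FAULT, frames=[4,1] (faults so far: 2)
  step 3: ref 2 -> FAULT, evict 4, frames=[2,1] (faults so far: 3)
  step 4: ref 2 -> HIT, frames=[2,1] (faults so far: 3)
  step 5: ref 2 -> HIT, frames=[2,1] (faults so far: 3)
  step 6: ref 3 -> FAULT, evict 1, frames=[2,3] (faults so far: 4)
  step 7: ref 3 -> HIT, frames=[2,3] (faults so far: 4)
  step 8: ref 1 -> FAULT, evict 2, frames=[1,3] (faults so far: 5)
  step 9: ref 2 -> FAULT, evict 3, frames=[1,2] (faults so far: 6)
  step 10: ref 1 -> HIT, frames=[1,2] (faults so far: 6)
  step 11: ref 4 -> FAULT, evict 2, frames=[1,4] (faults so far: 7)
  LRU total faults: 7
--- Optimal ---
  step 0: ref 4 -> FAULT, frames=[4,-] (faults so far: 1)
  step 1: ref 4 -> HIT, frames=[4,-] (faults so far: 1)
  step 2: ref 1 -> FAULT, frames=[4,1] (faults so far: 2)
  step 3: ref 2 -> FAULT, evict 4, frames=[2,1] (faults so far: 3)
  step 4: ref 2 -> HIT, frames=[2,1] (faults so far: 3)
  step 5: ref 2 -> HIT, frames=[2,1] (faults so far: 3)
  step 6: ref 3 -> FAULT, evict 2, frames=[3,1] (faults so far: 4)
  step 7: ref 3 -> HIT, frames=[3,1] (faults so far: 4)
  step 8: ref 1 -> HIT, frames=[3,1] (faults so far: 4)
  step 9: ref 2 -> FAULT, evict 3, frames=[2,1] (faults so far: 5)
  step 10: ref 1 -> HIT, frames=[2,1] (faults so far: 5)
  step 11: ref 4 -> FAULT, evict 1, frames=[2,4] (faults so far: 6)
  Optimal total faults: 6

Answer: 7 7 6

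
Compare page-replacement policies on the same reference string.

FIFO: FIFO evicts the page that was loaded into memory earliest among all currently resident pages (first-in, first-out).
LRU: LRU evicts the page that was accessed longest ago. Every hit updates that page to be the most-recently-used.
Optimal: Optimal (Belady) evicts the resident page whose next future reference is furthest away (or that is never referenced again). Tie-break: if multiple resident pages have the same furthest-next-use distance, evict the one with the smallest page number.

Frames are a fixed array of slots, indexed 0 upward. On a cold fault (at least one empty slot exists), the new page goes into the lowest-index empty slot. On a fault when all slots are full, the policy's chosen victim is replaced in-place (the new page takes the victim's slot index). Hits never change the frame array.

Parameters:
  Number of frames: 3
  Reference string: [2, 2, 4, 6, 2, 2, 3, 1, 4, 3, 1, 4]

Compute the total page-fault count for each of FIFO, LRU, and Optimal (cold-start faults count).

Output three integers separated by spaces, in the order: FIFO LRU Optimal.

Answer: 6 6 5

Derivation:
--- FIFO ---
  step 0: ref 2 -> FAULT, frames=[2,-,-] (faults so far: 1)
  step 1: ref 2 -> HIT, frames=[2,-,-] (faults so far: 1)
  step 2: ref 4 -> FAULT, frames=[2,4,-] (faults so far: 2)
  step 3: ref 6 -> FAULT, frames=[2,4,6] (faults so far: 3)
  step 4: ref 2 -> HIT, frames=[2,4,6] (faults so far: 3)
  step 5: ref 2 -> HIT, frames=[2,4,6] (faults so far: 3)
  step 6: ref 3 -> FAULT, evict 2, frames=[3,4,6] (faults so far: 4)
  step 7: ref 1 -> FAULT, evict 4, frames=[3,1,6] (faults so far: 5)
  step 8: ref 4 -> FAULT, evict 6, frames=[3,1,4] (faults so far: 6)
  step 9: ref 3 -> HIT, frames=[3,1,4] (faults so far: 6)
  step 10: ref 1 -> HIT, frames=[3,1,4] (faults so far: 6)
  step 11: ref 4 -> HIT, frames=[3,1,4] (faults so far: 6)
  FIFO total faults: 6
--- LRU ---
  step 0: ref 2 -> FAULT, frames=[2,-,-] (faults so far: 1)
  step 1: ref 2 -> HIT, frames=[2,-,-] (faults so far: 1)
  step 2: ref 4 -> FAULT, frames=[2,4,-] (faults so far: 2)
  step 3: ref 6 -> FAULT, frames=[2,4,6] (faults so far: 3)
  step 4: ref 2 -> HIT, frames=[2,4,6] (faults so far: 3)
  step 5: ref 2 -> HIT, frames=[2,4,6] (faults so far: 3)
  step 6: ref 3 -> FAULT, evict 4, frames=[2,3,6] (faults so far: 4)
  step 7: ref 1 -> FAULT, evict 6, frames=[2,3,1] (faults so far: 5)
  step 8: ref 4 -> FAULT, evict 2, frames=[4,3,1] (faults so far: 6)
  step 9: ref 3 -> HIT, frames=[4,3,1] (faults so far: 6)
  step 10: ref 1 -> HIT, frames=[4,3,1] (faults so far: 6)
  step 11: ref 4 -> HIT, frames=[4,3,1] (faults so far: 6)
  LRU total faults: 6
--- Optimal ---
  step 0: ref 2 -> FAULT, frames=[2,-,-] (faults so far: 1)
  step 1: ref 2 -> HIT, frames=[2,-,-] (faults so far: 1)
  step 2: ref 4 -> FAULT, frames=[2,4,-] (faults so far: 2)
  step 3: ref 6 -> FAULT, frames=[2,4,6] (faults so far: 3)
  step 4: ref 2 -> HIT, frames=[2,4,6] (faults so far: 3)
  step 5: ref 2 -> HIT, frames=[2,4,6] (faults so far: 3)
  step 6: ref 3 -> FAULT, evict 2, frames=[3,4,6] (faults so far: 4)
  step 7: ref 1 -> FAULT, evict 6, frames=[3,4,1] (faults so far: 5)
  step 8: ref 4 -> HIT, frames=[3,4,1] (faults so far: 5)
  step 9: ref 3 -> HIT, frames=[3,4,1] (faults so far: 5)
  step 10: ref 1 -> HIT, frames=[3,4,1] (faults so far: 5)
  step 11: ref 4 -> HIT, frames=[3,4,1] (faults so far: 5)
  Optimal total faults: 5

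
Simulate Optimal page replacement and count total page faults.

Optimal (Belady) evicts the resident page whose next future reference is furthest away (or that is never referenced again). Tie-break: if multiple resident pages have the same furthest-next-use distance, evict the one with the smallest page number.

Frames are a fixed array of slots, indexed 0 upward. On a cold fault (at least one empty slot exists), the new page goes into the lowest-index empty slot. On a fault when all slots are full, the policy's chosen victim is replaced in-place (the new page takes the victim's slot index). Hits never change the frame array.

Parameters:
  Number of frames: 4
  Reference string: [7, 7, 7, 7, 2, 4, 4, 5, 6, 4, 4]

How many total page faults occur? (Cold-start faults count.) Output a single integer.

Answer: 5

Derivation:
Step 0: ref 7 → FAULT, frames=[7,-,-,-]
Step 1: ref 7 → HIT, frames=[7,-,-,-]
Step 2: ref 7 → HIT, frames=[7,-,-,-]
Step 3: ref 7 → HIT, frames=[7,-,-,-]
Step 4: ref 2 → FAULT, frames=[7,2,-,-]
Step 5: ref 4 → FAULT, frames=[7,2,4,-]
Step 6: ref 4 → HIT, frames=[7,2,4,-]
Step 7: ref 5 → FAULT, frames=[7,2,4,5]
Step 8: ref 6 → FAULT (evict 2), frames=[7,6,4,5]
Step 9: ref 4 → HIT, frames=[7,6,4,5]
Step 10: ref 4 → HIT, frames=[7,6,4,5]
Total faults: 5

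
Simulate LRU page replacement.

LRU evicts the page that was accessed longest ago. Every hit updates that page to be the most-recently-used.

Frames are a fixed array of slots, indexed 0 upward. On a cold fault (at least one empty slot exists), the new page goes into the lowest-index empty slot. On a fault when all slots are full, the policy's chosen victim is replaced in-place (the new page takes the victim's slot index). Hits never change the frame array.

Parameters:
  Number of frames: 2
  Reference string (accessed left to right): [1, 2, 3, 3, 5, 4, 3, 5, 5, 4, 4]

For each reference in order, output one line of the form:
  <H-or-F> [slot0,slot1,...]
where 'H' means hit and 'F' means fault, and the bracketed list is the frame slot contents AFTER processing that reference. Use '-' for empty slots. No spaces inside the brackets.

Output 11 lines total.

F [1,-]
F [1,2]
F [3,2]
H [3,2]
F [3,5]
F [4,5]
F [4,3]
F [5,3]
H [5,3]
F [5,4]
H [5,4]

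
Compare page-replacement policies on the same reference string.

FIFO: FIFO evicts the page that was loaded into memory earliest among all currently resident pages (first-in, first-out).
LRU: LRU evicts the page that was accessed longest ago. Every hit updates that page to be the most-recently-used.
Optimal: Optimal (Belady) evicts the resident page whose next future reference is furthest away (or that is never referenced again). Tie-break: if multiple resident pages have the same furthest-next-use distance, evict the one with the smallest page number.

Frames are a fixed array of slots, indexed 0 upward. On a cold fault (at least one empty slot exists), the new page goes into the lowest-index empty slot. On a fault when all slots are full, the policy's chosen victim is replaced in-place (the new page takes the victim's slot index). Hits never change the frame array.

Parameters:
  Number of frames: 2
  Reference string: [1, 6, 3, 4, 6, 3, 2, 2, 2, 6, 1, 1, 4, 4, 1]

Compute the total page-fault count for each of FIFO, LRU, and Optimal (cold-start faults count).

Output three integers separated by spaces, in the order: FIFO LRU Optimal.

--- FIFO ---
  step 0: ref 1 -> FAULT, frames=[1,-] (faults so far: 1)
  step 1: ref 6 -> FAULT, frames=[1,6] (faults so far: 2)
  step 2: ref 3 -> FAULT, evict 1, frames=[3,6] (faults so far: 3)
  step 3: ref 4 -> FAULT, evict 6, frames=[3,4] (faults so far: 4)
  step 4: ref 6 -> FAULT, evict 3, frames=[6,4] (faults so far: 5)
  step 5: ref 3 -> FAULT, evict 4, frames=[6,3] (faults so far: 6)
  step 6: ref 2 -> FAULT, evict 6, frames=[2,3] (faults so far: 7)
  step 7: ref 2 -> HIT, frames=[2,3] (faults so far: 7)
  step 8: ref 2 -> HIT, frames=[2,3] (faults so far: 7)
  step 9: ref 6 -> FAULT, evict 3, frames=[2,6] (faults so far: 8)
  step 10: ref 1 -> FAULT, evict 2, frames=[1,6] (faults so far: 9)
  step 11: ref 1 -> HIT, frames=[1,6] (faults so far: 9)
  step 12: ref 4 -> FAULT, evict 6, frames=[1,4] (faults so far: 10)
  step 13: ref 4 -> HIT, frames=[1,4] (faults so far: 10)
  step 14: ref 1 -> HIT, frames=[1,4] (faults so far: 10)
  FIFO total faults: 10
--- LRU ---
  step 0: ref 1 -> FAULT, frames=[1,-] (faults so far: 1)
  step 1: ref 6 -> FAULT, frames=[1,6] (faults so far: 2)
  step 2: ref 3 -> FAULT, evict 1, frames=[3,6] (faults so far: 3)
  step 3: ref 4 -> FAULT, evict 6, frames=[3,4] (faults so far: 4)
  step 4: ref 6 -> FAULT, evict 3, frames=[6,4] (faults so far: 5)
  step 5: ref 3 -> FAULT, evict 4, frames=[6,3] (faults so far: 6)
  step 6: ref 2 -> FAULT, evict 6, frames=[2,3] (faults so far: 7)
  step 7: ref 2 -> HIT, frames=[2,3] (faults so far: 7)
  step 8: ref 2 -> HIT, frames=[2,3] (faults so far: 7)
  step 9: ref 6 -> FAULT, evict 3, frames=[2,6] (faults so far: 8)
  step 10: ref 1 -> FAULT, evict 2, frames=[1,6] (faults so far: 9)
  step 11: ref 1 -> HIT, frames=[1,6] (faults so far: 9)
  step 12: ref 4 -> FAULT, evict 6, frames=[1,4] (faults so far: 10)
  step 13: ref 4 -> HIT, frames=[1,4] (faults so far: 10)
  step 14: ref 1 -> HIT, frames=[1,4] (faults so far: 10)
  LRU total faults: 10
--- Optimal ---
  step 0: ref 1 -> FAULT, frames=[1,-] (faults so far: 1)
  step 1: ref 6 -> FAULT, frames=[1,6] (faults so far: 2)
  step 2: ref 3 -> FAULT, evict 1, frames=[3,6] (faults so far: 3)
  step 3: ref 4 -> FAULT, evict 3, frames=[4,6] (faults so far: 4)
  step 4: ref 6 -> HIT, frames=[4,6] (faults so far: 4)
  step 5: ref 3 -> FAULT, evict 4, frames=[3,6] (faults so far: 5)
  step 6: ref 2 -> FAULT, evict 3, frames=[2,6] (faults so far: 6)
  step 7: ref 2 -> HIT, frames=[2,6] (faults so far: 6)
  step 8: ref 2 -> HIT, frames=[2,6] (faults so far: 6)
  step 9: ref 6 -> HIT, frames=[2,6] (faults so far: 6)
  step 10: ref 1 -> FAULT, evict 2, frames=[1,6] (faults so far: 7)
  step 11: ref 1 -> HIT, frames=[1,6] (faults so far: 7)
  step 12: ref 4 -> FAULT, evict 6, frames=[1,4] (faults so far: 8)
  step 13: ref 4 -> HIT, frames=[1,4] (faults so far: 8)
  step 14: ref 1 -> HIT, frames=[1,4] (faults so far: 8)
  Optimal total faults: 8

Answer: 10 10 8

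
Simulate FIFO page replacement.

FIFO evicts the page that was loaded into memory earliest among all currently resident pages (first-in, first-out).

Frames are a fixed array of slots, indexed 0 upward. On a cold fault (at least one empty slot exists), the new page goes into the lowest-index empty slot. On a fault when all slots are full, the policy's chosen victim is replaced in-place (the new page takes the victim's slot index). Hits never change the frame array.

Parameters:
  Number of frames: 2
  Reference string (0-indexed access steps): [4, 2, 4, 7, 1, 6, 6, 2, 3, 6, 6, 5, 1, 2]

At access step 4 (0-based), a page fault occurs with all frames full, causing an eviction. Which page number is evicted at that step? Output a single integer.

Step 0: ref 4 -> FAULT, frames=[4,-]
Step 1: ref 2 -> FAULT, frames=[4,2]
Step 2: ref 4 -> HIT, frames=[4,2]
Step 3: ref 7 -> FAULT, evict 4, frames=[7,2]
Step 4: ref 1 -> FAULT, evict 2, frames=[7,1]
At step 4: evicted page 2

Answer: 2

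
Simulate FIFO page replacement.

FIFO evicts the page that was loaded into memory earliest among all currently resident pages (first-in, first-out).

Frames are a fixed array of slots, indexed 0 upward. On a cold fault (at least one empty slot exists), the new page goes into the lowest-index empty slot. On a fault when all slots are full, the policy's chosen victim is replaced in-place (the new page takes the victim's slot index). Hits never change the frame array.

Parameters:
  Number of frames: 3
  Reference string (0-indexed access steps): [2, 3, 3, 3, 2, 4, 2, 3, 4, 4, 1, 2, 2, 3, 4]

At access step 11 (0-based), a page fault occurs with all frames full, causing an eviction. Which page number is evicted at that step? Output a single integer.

Step 0: ref 2 -> FAULT, frames=[2,-,-]
Step 1: ref 3 -> FAULT, frames=[2,3,-]
Step 2: ref 3 -> HIT, frames=[2,3,-]
Step 3: ref 3 -> HIT, frames=[2,3,-]
Step 4: ref 2 -> HIT, frames=[2,3,-]
Step 5: ref 4 -> FAULT, frames=[2,3,4]
Step 6: ref 2 -> HIT, frames=[2,3,4]
Step 7: ref 3 -> HIT, frames=[2,3,4]
Step 8: ref 4 -> HIT, frames=[2,3,4]
Step 9: ref 4 -> HIT, frames=[2,3,4]
Step 10: ref 1 -> FAULT, evict 2, frames=[1,3,4]
Step 11: ref 2 -> FAULT, evict 3, frames=[1,2,4]
At step 11: evicted page 3

Answer: 3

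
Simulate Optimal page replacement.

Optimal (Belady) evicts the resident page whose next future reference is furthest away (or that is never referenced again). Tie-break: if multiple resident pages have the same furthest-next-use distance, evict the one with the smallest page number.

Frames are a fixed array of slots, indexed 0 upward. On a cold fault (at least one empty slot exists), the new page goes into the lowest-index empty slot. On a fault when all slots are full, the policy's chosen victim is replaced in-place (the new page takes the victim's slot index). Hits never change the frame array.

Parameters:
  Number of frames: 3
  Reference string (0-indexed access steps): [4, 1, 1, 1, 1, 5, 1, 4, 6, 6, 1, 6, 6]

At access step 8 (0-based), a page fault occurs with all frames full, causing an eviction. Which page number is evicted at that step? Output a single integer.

Answer: 4

Derivation:
Step 0: ref 4 -> FAULT, frames=[4,-,-]
Step 1: ref 1 -> FAULT, frames=[4,1,-]
Step 2: ref 1 -> HIT, frames=[4,1,-]
Step 3: ref 1 -> HIT, frames=[4,1,-]
Step 4: ref 1 -> HIT, frames=[4,1,-]
Step 5: ref 5 -> FAULT, frames=[4,1,5]
Step 6: ref 1 -> HIT, frames=[4,1,5]
Step 7: ref 4 -> HIT, frames=[4,1,5]
Step 8: ref 6 -> FAULT, evict 4, frames=[6,1,5]
At step 8: evicted page 4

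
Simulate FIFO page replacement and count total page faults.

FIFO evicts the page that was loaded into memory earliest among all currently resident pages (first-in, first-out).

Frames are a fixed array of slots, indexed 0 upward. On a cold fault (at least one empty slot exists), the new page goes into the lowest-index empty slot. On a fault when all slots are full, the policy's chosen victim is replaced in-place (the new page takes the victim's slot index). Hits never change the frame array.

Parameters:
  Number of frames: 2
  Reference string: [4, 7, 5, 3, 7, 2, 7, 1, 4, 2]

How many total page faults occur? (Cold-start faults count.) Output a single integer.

Step 0: ref 4 → FAULT, frames=[4,-]
Step 1: ref 7 → FAULT, frames=[4,7]
Step 2: ref 5 → FAULT (evict 4), frames=[5,7]
Step 3: ref 3 → FAULT (evict 7), frames=[5,3]
Step 4: ref 7 → FAULT (evict 5), frames=[7,3]
Step 5: ref 2 → FAULT (evict 3), frames=[7,2]
Step 6: ref 7 → HIT, frames=[7,2]
Step 7: ref 1 → FAULT (evict 7), frames=[1,2]
Step 8: ref 4 → FAULT (evict 2), frames=[1,4]
Step 9: ref 2 → FAULT (evict 1), frames=[2,4]
Total faults: 9

Answer: 9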